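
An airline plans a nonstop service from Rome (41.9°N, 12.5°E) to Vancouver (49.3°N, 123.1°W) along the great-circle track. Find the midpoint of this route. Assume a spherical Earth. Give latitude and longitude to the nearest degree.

From cos δ = sin φ₁ sin φ₂ + cos φ₁ cos φ₂ cos Δλ, the central angle is δ ≈ 1.411 rad (80.8°).
Interpolate at f = 1/2 with slerp weights a = sin((1−f)δ)/sin δ ≈ 0.657, b = sin(fδ)/sin δ ≈ 0.657.
p = a·p₁ + b·p₂ ≈ (0.243, -0.253, 0.936); φ = arcsin(p_z) ≈ 69.45°, λ = atan2(p_y, p_x) ≈ -46.11°.

≈ (69°N, 46°W)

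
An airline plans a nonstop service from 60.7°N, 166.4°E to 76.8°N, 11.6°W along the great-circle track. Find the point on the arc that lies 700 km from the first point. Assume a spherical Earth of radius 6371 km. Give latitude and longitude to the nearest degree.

≈ 67°N, 166°E

Convert each endpoint to a unit vector on the sphere (x = cos φ cos λ, y = cos φ sin λ, z = sin φ).
The central angle between the endpoints is δ = arccos(p₁·p₂) ≈ 0.742 rad (42.5°). The total great-circle distance is δ·R ≈ 0.742 × 6371 ≈ 4725 km, so the target fraction is f = 700/4725 ≈ 0.148.
Interpolate at f ≈ 0.148 with slerp weights a = sin((1−f)δ)/sin δ ≈ 0.874, b = sin(fδ)/sin δ ≈ 0.162.
p = a·p₁ + b·p₂ ≈ (-0.380, 0.093, 0.920); φ = arcsin(p_z) ≈ 66.99°, λ = atan2(p_y, p_x) ≈ 166.21°.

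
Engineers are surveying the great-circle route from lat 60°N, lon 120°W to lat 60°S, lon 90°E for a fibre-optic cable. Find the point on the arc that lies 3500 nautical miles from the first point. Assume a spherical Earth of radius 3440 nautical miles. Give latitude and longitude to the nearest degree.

Convert each endpoint to a unit vector on the sphere (x = cos φ cos λ, y = cos φ sin λ, z = sin φ).
The central angle between the endpoints is δ = arccos(p₁·p₂) ≈ 2.882 rad (165.1°). The total great-circle distance is δ·R ≈ 2.882 × 3440 ≈ 9914 nmi, so the target fraction is f = 3500/9914 ≈ 0.353.
Interpolate at f ≈ 0.353 with slerp weights a = sin((1−f)δ)/sin δ ≈ 3.729, b = sin(fδ)/sin δ ≈ 3.315.
p = a·p₁ + b·p₂ ≈ (-0.932, 0.043, 0.359); φ = arcsin(p_z) ≈ 21.04°, λ = atan2(p_y, p_x) ≈ 177.39°.

≈ lat 21°N, lon 177°E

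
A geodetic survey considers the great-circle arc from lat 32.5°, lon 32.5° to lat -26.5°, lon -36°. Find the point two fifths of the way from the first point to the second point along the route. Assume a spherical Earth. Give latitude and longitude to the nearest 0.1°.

Write both endpoints as unit vectors p₁, p₂ with components (cos φ cos λ, cos φ sin λ, sin φ).
The central angle between the endpoints is δ = arccos(p₁·p₂) ≈ 1.534 rad (87.9°).
Interpolate at f = 2/5 with slerp weights a = sin((1−f)δ)/sin δ ≈ 0.796, b = sin(fδ)/sin δ ≈ 0.576.
p = a·p₁ + b·p₂ ≈ (0.984, 0.058, 0.171); φ = arcsin(p_z) ≈ 9.83°, λ = atan2(p_y, p_x) ≈ 3.36°.

≈ lat 9.8°, lon 3.4°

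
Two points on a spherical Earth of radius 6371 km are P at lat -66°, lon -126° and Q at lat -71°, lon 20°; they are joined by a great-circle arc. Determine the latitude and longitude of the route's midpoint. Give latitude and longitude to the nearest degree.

≈ lat -83°, lon -73°

The haversine formula gives a central angle δ ≈ 0.717 rad (41.1°) between the endpoints.
Interpolate at f = 1/2 with slerp weights a = sin((1−f)δ)/sin δ ≈ 0.534, b = sin(fδ)/sin δ ≈ 0.534.
p = a·p₁ + b·p₂ ≈ (0.036, -0.116, -0.993); φ = arcsin(p_z) ≈ -83.02°, λ = atan2(p_y, p_x) ≈ -72.93°.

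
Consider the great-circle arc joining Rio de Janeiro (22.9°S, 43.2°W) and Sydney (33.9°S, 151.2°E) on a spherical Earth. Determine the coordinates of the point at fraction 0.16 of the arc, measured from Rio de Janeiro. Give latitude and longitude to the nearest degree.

≈ 42°S, 49°W

Write both endpoints as unit vectors p₁, p₂ with components (cos φ cos λ, cos φ sin λ, sin φ).
The central angle between the endpoints is δ = arccos(p₁·p₂) ≈ 2.122 rad (121.6°).
Interpolate at f = 0.16 with slerp weights a = sin((1−f)δ)/sin δ ≈ 1.148, b = sin(fδ)/sin δ ≈ 0.391.
p = a·p₁ + b·p₂ ≈ (0.486, -0.567, -0.665); φ = arcsin(p_z) ≈ -41.65°, λ = atan2(p_y, p_x) ≈ -49.40°.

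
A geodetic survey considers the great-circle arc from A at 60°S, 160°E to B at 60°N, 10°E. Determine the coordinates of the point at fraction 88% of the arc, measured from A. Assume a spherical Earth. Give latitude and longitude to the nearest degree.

Write both endpoints as unit vectors p₁, p₂ with components (cos φ cos λ, cos φ sin λ, sin φ).
The central angle between the endpoints is δ = arccos(p₁·p₂) ≈ 2.882 rad (165.1°).
Interpolate at f = 0.88 with slerp weights a = sin((1−f)δ)/sin δ ≈ 1.321, b = sin(fδ)/sin δ ≈ 2.217.
p = a·p₁ + b·p₂ ≈ (0.471, 0.418, 0.776); φ = arcsin(p_z) ≈ 50.94°, λ = atan2(p_y, p_x) ≈ 41.60°.

≈ 51°N, 42°E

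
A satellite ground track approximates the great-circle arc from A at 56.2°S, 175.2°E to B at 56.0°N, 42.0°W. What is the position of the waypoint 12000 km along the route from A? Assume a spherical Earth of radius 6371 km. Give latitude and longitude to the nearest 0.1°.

≈ 23.2°N, 96.9°W

The haversine formula gives a central angle δ ≈ 2.784 rad (159.5°) between the endpoints. The total great-circle distance is δ·R ≈ 2.784 × 6371 ≈ 17736 km, so the target fraction is f = 12000/17736 ≈ 0.677.
Interpolate at f ≈ 0.677 with slerp weights a = sin((1−f)δ)/sin δ ≈ 2.238, b = sin(fδ)/sin δ ≈ 2.718.
p = a·p₁ + b·p₂ ≈ (-0.111, -0.913, 0.393); φ = arcsin(p_z) ≈ 23.16°, λ = atan2(p_y, p_x) ≈ -96.95°.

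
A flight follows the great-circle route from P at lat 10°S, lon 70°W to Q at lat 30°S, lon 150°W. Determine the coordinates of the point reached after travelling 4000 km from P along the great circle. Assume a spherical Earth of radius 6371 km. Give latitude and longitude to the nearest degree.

≈ lat 25°S, lon 105°W

Write both endpoints as unit vectors p₁, p₂ with components (cos φ cos λ, cos φ sin λ, sin φ).
The central angle between the endpoints is δ = arccos(p₁·p₂) ≈ 1.334 rad (76.4°). The total great-circle distance is δ·R ≈ 1.334 × 6371 ≈ 8497 km, so the target fraction is f = 4000/8497 ≈ 0.471.
Interpolate at f ≈ 0.471 with slerp weights a = sin((1−f)δ)/sin δ ≈ 0.667, b = sin(fδ)/sin δ ≈ 0.604.
p = a·p₁ + b·p₂ ≈ (-0.228, -0.879, -0.418); φ = arcsin(p_z) ≈ -24.71°, λ = atan2(p_y, p_x) ≈ -104.57°.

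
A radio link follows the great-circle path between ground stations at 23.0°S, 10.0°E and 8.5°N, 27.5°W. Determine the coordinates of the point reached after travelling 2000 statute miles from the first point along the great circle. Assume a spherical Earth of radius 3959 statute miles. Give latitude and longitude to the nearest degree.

From cos δ = sin φ₁ sin φ₂ + cos φ₁ cos φ₂ cos Δλ, the central angle is δ ≈ 0.844 rad (48.4°). The total great-circle distance is δ·R ≈ 0.844 × 3959 ≈ 3341 mi, so the target fraction is f = 2000/3341 ≈ 0.599.
Interpolate at f ≈ 0.599 with slerp weights a = sin((1−f)δ)/sin δ ≈ 0.445, b = sin(fδ)/sin δ ≈ 0.648.
p = a·p₁ + b·p₂ ≈ (0.971, -0.225, -0.078); φ = arcsin(p_z) ≈ -4.48°, λ = atan2(p_y, p_x) ≈ -13.02°.

≈ 4°S, 13°W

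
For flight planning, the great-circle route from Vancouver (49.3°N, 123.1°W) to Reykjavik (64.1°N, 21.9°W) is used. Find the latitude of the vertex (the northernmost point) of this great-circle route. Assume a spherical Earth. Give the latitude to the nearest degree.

≈ 69°N

The great circle lies in the plane with unit normal n̂ = (p₁ × p₂)/|p₁ × p₂|.
Here n̂_z ≈ +0.359; the vertex latitude is φ_max = arccos|n̂_z| ≈ 69.0°.
Check via Clairaut: cos φ_max = |cos φ₁| · sin C = cos(49.3°)·sin(33.4°) ≈ 0.359, again giving ≈ 69.0°.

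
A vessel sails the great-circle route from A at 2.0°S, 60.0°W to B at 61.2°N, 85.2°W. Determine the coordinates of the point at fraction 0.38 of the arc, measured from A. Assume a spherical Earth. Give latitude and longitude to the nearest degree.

The haversine formula gives a central angle δ ≈ 1.154 rad (66.1°) between the endpoints.
Interpolate at f = 0.38 with slerp weights a = sin((1−f)δ)/sin δ ≈ 0.717, b = sin(fδ)/sin δ ≈ 0.464.
p = a·p₁ + b·p₂ ≈ (0.377, -0.844, 0.382); φ = arcsin(p_z) ≈ 22.45°, λ = atan2(p_y, p_x) ≈ -65.91°.

≈ 22°N, 66°W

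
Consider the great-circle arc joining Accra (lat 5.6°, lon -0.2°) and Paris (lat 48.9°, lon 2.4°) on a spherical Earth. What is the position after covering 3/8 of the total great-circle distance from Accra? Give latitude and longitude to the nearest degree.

Write both endpoints as unit vectors p₁, p₂ with components (cos φ cos λ, cos φ sin λ, sin φ).
The central angle between the endpoints is δ = arccos(p₁·p₂) ≈ 0.757 rad (43.4°).
Interpolate at f = 3/8 with slerp weights a = sin((1−f)δ)/sin δ ≈ 0.663, b = sin(fδ)/sin δ ≈ 0.408.
p = a·p₁ + b·p₂ ≈ (0.928, 0.009, 0.372); φ = arcsin(p_z) ≈ 21.84°, λ = atan2(p_y, p_x) ≈ 0.55°.

≈ lat 22°, lon 1°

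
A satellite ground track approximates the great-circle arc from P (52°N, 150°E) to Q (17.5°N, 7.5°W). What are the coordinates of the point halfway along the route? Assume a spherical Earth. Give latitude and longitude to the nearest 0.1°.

The haversine formula gives a central angle δ ≈ 1.881 rad (107.8°) between the endpoints.
Interpolate at f = 1/2 with slerp weights a = sin((1−f)δ)/sin δ ≈ 0.849, b = sin(fδ)/sin δ ≈ 0.849.
p = a·p₁ + b·p₂ ≈ (0.350, 0.156, 0.924); φ = arcsin(p_z) ≈ 67.48°, λ = atan2(p_y, p_x) ≈ 23.97°.

≈ (67.5°N, 24.0°E)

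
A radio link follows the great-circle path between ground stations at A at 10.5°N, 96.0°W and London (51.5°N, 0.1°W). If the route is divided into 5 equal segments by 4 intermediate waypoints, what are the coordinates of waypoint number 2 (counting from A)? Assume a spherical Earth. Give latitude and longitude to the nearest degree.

Convert each endpoint to a unit vector on the sphere (x = cos φ cos λ, y = cos φ sin λ, z = sin φ).
The central angle between the endpoints is δ = arccos(p₁·p₂) ≈ 1.491 rad (85.4°).
Interpolate at f = 2/5 with slerp weights a = sin((1−f)δ)/sin δ ≈ 0.782, b = sin(fδ)/sin δ ≈ 0.563.
p = a·p₁ + b·p₂ ≈ (0.270, -0.766, 0.584); φ = arcsin(p_z) ≈ 35.70°, λ = atan2(p_y, p_x) ≈ -70.55°.

≈ 36°N, 71°W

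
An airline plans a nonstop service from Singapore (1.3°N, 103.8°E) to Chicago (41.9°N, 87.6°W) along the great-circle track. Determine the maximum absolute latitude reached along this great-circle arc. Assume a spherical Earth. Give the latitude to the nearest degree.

≈ 78°N

The great circle lies in the plane with unit normal n̂ = (p₁ × p₂)/|p₁ × p₂|.
Here n̂_z ≈ +0.210; the vertex latitude is φ_max = arccos|n̂_z| ≈ 77.9°.
Check via Clairaut: cos φ_max = |cos φ₁| · sin C = cos(1.3°)·sin(12.1°) ≈ 0.210, again giving ≈ 77.9°.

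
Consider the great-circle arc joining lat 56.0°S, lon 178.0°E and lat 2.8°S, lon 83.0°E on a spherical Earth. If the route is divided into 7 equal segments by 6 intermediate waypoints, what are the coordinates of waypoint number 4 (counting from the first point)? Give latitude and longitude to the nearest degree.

≈ lat 34°S, lon 108°E

Write both endpoints as unit vectors p₁, p₂ with components (cos φ cos λ, cos φ sin λ, sin φ).
The central angle between the endpoints is δ = arccos(p₁·p₂) ≈ 1.579 rad (90.5°).
Interpolate at f = 4/7 with slerp weights a = sin((1−f)δ)/sin δ ≈ 0.626, b = sin(fδ)/sin δ ≈ 0.785.
p = a·p₁ + b·p₂ ≈ (-0.254, 0.790, -0.558); φ = arcsin(p_z) ≈ -33.88°, λ = atan2(p_y, p_x) ≈ 107.85°.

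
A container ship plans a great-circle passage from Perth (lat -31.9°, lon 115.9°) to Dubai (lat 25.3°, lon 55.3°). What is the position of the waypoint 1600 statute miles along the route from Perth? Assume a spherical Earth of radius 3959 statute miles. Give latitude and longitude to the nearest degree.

≈ lat -17°, lon 97°

The haversine formula gives a central angle δ ≈ 1.419 rad (81.3°) between the endpoints. The total great-circle distance is δ·R ≈ 1.419 × 3959 ≈ 5619 mi, so the target fraction is f = 1600/5619 ≈ 0.285.
Interpolate at f ≈ 0.285 with slerp weights a = sin((1−f)δ)/sin δ ≈ 0.859, b = sin(fδ)/sin δ ≈ 0.398.
p = a·p₁ + b·p₂ ≈ (-0.114, 0.952, -0.284); φ = arcsin(p_z) ≈ -16.51°, λ = atan2(p_y, p_x) ≈ 96.83°.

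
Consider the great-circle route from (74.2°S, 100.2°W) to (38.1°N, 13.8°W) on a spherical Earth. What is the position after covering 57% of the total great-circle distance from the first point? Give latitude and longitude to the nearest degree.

≈ (14°S, 30°W)

Convert each endpoint to a unit vector on the sphere (x = cos φ cos λ, y = cos φ sin λ, z = sin φ).
The central angle between the endpoints is δ = arccos(p₁·p₂) ≈ 2.190 rad (125.5°).
Interpolate at f = 0.57 with slerp weights a = sin((1−f)δ)/sin δ ≈ 0.993, b = sin(fδ)/sin δ ≈ 1.165.
p = a·p₁ + b·p₂ ≈ (0.842, -0.485, -0.237); φ = arcsin(p_z) ≈ -13.69°, λ = atan2(p_y, p_x) ≈ -29.92°.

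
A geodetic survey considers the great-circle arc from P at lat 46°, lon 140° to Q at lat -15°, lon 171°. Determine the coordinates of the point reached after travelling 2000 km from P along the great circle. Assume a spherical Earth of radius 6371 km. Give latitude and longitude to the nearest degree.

≈ lat 30°, lon 151°

Convert each endpoint to a unit vector on the sphere (x = cos φ cos λ, y = cos φ sin λ, z = sin φ).
The central angle between the endpoints is δ = arccos(p₁·p₂) ≈ 1.171 rad (67.1°). The total great-circle distance is δ·R ≈ 1.171 × 6371 ≈ 7462 km, so the target fraction is f = 2000/7462 ≈ 0.268.
Interpolate at f ≈ 0.268 with slerp weights a = sin((1−f)δ)/sin δ ≈ 0.821, b = sin(fδ)/sin δ ≈ 0.335.
p = a·p₁ + b·p₂ ≈ (-0.757, 0.417, 0.504); φ = arcsin(p_z) ≈ 30.24°, λ = atan2(p_y, p_x) ≈ 151.13°.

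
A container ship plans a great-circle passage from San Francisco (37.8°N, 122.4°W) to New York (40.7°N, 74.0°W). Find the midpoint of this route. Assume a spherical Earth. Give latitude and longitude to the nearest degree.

Convert each endpoint to a unit vector on the sphere (x = cos φ cos λ, y = cos φ sin λ, z = sin φ).
The central angle between the endpoints is δ = arccos(p₁·p₂) ≈ 0.648 rad (37.1°).
Interpolate at f = 1/2 with slerp weights a = sin((1−f)δ)/sin δ ≈ 0.527, b = sin(fδ)/sin δ ≈ 0.527.
p = a·p₁ + b·p₂ ≈ (-0.113, -0.736, 0.667); φ = arcsin(p_z) ≈ 41.85°, λ = atan2(p_y, p_x) ≈ -98.73°.

≈ (42°N, 99°W)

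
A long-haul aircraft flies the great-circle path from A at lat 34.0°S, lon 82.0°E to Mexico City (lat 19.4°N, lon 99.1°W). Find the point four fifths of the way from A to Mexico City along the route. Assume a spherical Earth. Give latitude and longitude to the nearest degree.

≈ lat 14°S, lon 101°W

Convert each endpoint to a unit vector on the sphere (x = cos φ cos λ, y = cos φ sin λ, z = sin φ).
The central angle between the endpoints is δ = arccos(p₁·p₂) ≈ 2.886 rad (165.4°).
Interpolate at f = 4/5 with slerp weights a = sin((1−f)δ)/sin δ ≈ 2.160, b = sin(fδ)/sin δ ≈ 2.928.
p = a·p₁ + b·p₂ ≈ (-0.188, -0.954, -0.235); φ = arcsin(p_z) ≈ -13.61°, λ = atan2(p_y, p_x) ≈ -101.13°.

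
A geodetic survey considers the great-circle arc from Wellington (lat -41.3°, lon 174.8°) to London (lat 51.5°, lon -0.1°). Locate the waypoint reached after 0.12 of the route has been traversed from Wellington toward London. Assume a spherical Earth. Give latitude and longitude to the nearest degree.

From cos δ = sin φ₁ sin φ₂ + cos φ₁ cos φ₂ cos Δλ, the central angle is δ ≈ 2.953 rad (169.2°).
Interpolate at f = 0.12 with slerp weights a = sin((1−f)δ)/sin δ ≈ 2.760, b = sin(fδ)/sin δ ≈ 1.855.
p = a·p₁ + b·p₂ ≈ (-0.910, 0.186, -0.370); φ = arcsin(p_z) ≈ -21.71°, λ = atan2(p_y, p_x) ≈ 168.46°.

≈ lat -22°, lon 168°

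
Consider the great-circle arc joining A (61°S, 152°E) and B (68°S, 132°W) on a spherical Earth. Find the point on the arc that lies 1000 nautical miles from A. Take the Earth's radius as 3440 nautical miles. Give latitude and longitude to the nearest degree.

≈ (70°S, 173°W)

Write both endpoints as unit vectors p₁, p₂ with components (cos φ cos λ, cos φ sin λ, sin φ).
The central angle between the endpoints is δ = arccos(p₁·p₂) ≈ 0.545 rad (31.3°). The total great-circle distance is δ·R ≈ 0.545 × 3440 ≈ 1877 nmi, so the target fraction is f = 1000/1877 ≈ 0.533.
Interpolate at f ≈ 0.533 with slerp weights a = sin((1−f)δ)/sin δ ≈ 0.486, b = sin(fδ)/sin δ ≈ 0.552.
p = a·p₁ + b·p₂ ≈ (-0.346, -0.043, -0.937); φ = arcsin(p_z) ≈ -69.57°, λ = atan2(p_y, p_x) ≈ -172.89°.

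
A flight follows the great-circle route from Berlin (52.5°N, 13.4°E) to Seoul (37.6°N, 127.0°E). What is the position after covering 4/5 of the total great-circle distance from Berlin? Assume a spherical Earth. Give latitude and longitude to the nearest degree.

The haversine formula gives a central angle δ ≈ 1.276 rad (73.1°) between the endpoints.
Interpolate at f = 4/5 with slerp weights a = sin((1−f)δ)/sin δ ≈ 0.264, b = sin(fδ)/sin δ ≈ 0.891.
p = a·p₁ + b·p₂ ≈ (-0.269, 0.601, 0.753); φ = arcsin(p_z) ≈ 48.84°, λ = atan2(p_y, p_x) ≈ 114.08°.

≈ 49°N, 114°E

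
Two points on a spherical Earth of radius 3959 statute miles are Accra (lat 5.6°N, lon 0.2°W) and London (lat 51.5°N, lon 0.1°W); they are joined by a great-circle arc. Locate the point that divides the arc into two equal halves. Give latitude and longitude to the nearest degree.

≈ lat 29°N, lon 0°E

Convert each endpoint to a unit vector on the sphere (x = cos φ cos λ, y = cos φ sin λ, z = sin φ).
The central angle between the endpoints is δ = arccos(p₁·p₂) ≈ 0.801 rad (45.9°).
Interpolate at f = 1/2 with slerp weights a = sin((1−f)δ)/sin δ ≈ 0.543, b = sin(fδ)/sin δ ≈ 0.543.
p = a·p₁ + b·p₂ ≈ (0.878, -0.002, 0.478); φ = arcsin(p_z) ≈ 28.55°, λ = atan2(p_y, p_x) ≈ -0.16°.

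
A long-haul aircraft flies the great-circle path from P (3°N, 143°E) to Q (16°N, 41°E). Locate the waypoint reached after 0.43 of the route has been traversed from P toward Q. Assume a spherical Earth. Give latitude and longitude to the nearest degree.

≈ (14°N, 101°E)

From cos δ = sin φ₁ sin φ₂ + cos φ₁ cos φ₂ cos Δλ, the central angle is δ ≈ 1.757 rad (100.7°).
Interpolate at f = 0.43 with slerp weights a = sin((1−f)δ)/sin δ ≈ 0.857, b = sin(fδ)/sin δ ≈ 0.698.
p = a·p₁ + b·p₂ ≈ (-0.177, 0.955, 0.237); φ = arcsin(p_z) ≈ 13.72°, λ = atan2(p_y, p_x) ≈ 100.52°.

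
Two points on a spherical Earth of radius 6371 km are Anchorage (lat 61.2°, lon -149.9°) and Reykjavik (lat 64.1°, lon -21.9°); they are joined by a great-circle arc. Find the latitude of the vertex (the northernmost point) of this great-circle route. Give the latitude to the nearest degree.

The great circle lies in the plane with unit normal n̂ = (p₁ × p₂)/|p₁ × p₂|.
Here n̂_z ≈ +0.220; the vertex latitude is φ_max = arccos|n̂_z| ≈ 77.3°.
Check via Clairaut: cos φ_max = |cos φ₁| · sin C = cos(61.2°)·sin(27.2°) ≈ 0.220, again giving ≈ 77.3°.

≈ 77°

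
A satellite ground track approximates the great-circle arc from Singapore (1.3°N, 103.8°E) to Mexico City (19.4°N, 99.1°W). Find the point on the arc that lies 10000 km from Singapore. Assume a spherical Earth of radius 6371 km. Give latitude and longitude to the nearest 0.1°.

≈ 43.8°N, 165.0°W

The haversine formula gives a central angle δ ≈ 2.608 rad (149.4°) between the endpoints. The total great-circle distance is δ·R ≈ 2.608 × 6371 ≈ 16617 km, so the target fraction is f = 10000/16617 ≈ 0.602.
Interpolate at f ≈ 0.602 with slerp weights a = sin((1−f)δ)/sin δ ≈ 1.695, b = sin(fδ)/sin δ ≈ 1.967.
p = a·p₁ + b·p₂ ≈ (-0.698, -0.186, 0.692); φ = arcsin(p_z) ≈ 43.77°, λ = atan2(p_y, p_x) ≈ -165.05°.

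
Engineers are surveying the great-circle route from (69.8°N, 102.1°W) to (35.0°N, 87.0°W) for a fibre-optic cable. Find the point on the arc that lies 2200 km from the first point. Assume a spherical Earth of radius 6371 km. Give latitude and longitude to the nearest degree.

Convert each endpoint to a unit vector on the sphere (x = cos φ cos λ, y = cos φ sin λ, z = sin φ).
The central angle between the endpoints is δ = arccos(p₁·p₂) ≈ 0.624 rad (35.8°). The total great-circle distance is δ·R ≈ 0.624 × 6371 ≈ 3977 km, so the target fraction is f = 2200/3977 ≈ 0.553.
Interpolate at f ≈ 0.553 with slerp weights a = sin((1−f)δ)/sin δ ≈ 0.471, b = sin(fδ)/sin δ ≈ 0.579.
p = a·p₁ + b·p₂ ≈ (-0.009, -0.633, 0.774); φ = arcsin(p_z) ≈ 50.74°, λ = atan2(p_y, p_x) ≈ -90.84°.

≈ (51°N, 91°W)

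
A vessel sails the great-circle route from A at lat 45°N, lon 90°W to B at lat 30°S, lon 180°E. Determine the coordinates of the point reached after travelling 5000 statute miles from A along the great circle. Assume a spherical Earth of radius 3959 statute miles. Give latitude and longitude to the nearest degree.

The haversine formula gives a central angle δ ≈ 1.932 rad (110.7°) between the endpoints. The total great-circle distance is δ·R ≈ 1.932 × 3959 ≈ 7649 mi, so the target fraction is f = 5000/7649 ≈ 0.654.
Interpolate at f ≈ 0.654 with slerp weights a = sin((1−f)δ)/sin δ ≈ 0.663, b = sin(fδ)/sin δ ≈ 1.019.
p = a·p₁ + b·p₂ ≈ (-0.882, -0.469, -0.040); φ = arcsin(p_z) ≈ -2.32°, λ = atan2(p_y, p_x) ≈ -152.01°.

≈ lat 2°S, lon 152°W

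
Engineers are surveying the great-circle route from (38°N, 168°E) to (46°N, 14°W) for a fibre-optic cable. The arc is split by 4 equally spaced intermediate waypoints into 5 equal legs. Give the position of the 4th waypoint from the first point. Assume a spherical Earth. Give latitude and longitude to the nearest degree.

≈ (65°N, 15°W)

From cos δ = sin φ₁ sin φ₂ + cos φ₁ cos φ₂ cos Δλ, the central angle is δ ≈ 1.675 rad (96.0°).
Interpolate at f = 4/5 with slerp weights a = sin((1−f)δ)/sin δ ≈ 0.331, b = sin(fδ)/sin δ ≈ 0.979.
p = a·p₁ + b·p₂ ≈ (0.405, -0.110, 0.908); φ = arcsin(p_z) ≈ 65.18°, λ = atan2(p_y, p_x) ≈ -15.24°.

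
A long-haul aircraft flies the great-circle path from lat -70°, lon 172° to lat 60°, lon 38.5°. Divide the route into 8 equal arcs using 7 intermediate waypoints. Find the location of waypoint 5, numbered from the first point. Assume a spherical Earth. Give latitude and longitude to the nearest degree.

Convert each endpoint to a unit vector on the sphere (x = cos φ cos λ, y = cos φ sin λ, z = sin φ).
The central angle between the endpoints is δ = arccos(p₁·p₂) ≈ 2.769 rad (158.7°).
Interpolate at f = 5/8 with slerp weights a = sin((1−f)δ)/sin δ ≈ 2.369, b = sin(fδ)/sin δ ≈ 2.714.
p = a·p₁ + b·p₂ ≈ (0.260, 0.958, 0.124); φ = arcsin(p_z) ≈ 7.15°, λ = atan2(p_y, p_x) ≈ 74.82°.

≈ lat 7°, lon 75°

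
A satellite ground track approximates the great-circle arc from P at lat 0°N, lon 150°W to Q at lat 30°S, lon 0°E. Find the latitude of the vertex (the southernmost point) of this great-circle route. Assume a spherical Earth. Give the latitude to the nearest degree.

≈ 49°S

The great circle lies in the plane with unit normal n̂ = (p₁ × p₂)/|p₁ × p₂|.
Here n̂_z ≈ +0.655; the vertex latitude is φ_max = arccos|n̂_z| ≈ 49.1°.
Check via Clairaut: cos φ_max = |cos φ₁| · sin C = cos(0.0°)·sin(139.1°) ≈ 0.655, again giving ≈ 49.1°.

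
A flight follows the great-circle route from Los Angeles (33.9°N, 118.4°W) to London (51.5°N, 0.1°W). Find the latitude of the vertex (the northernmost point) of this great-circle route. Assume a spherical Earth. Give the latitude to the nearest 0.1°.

≈ 62.4°N

The great circle lies in the plane with unit normal n̂ = (p₁ × p₂)/|p₁ × p₂|.
Here n̂_z ≈ +0.464; the vertex latitude is φ_max = arccos|n̂_z| ≈ 62.4°.
Check via Clairaut: cos φ_max = |cos φ₁| · sin C = cos(33.9°)·sin(33.9°) ≈ 0.464, again giving ≈ 62.4°.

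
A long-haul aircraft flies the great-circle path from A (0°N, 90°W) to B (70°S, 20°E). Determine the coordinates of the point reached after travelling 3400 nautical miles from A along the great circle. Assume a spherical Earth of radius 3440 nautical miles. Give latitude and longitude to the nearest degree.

Write both endpoints as unit vectors p₁, p₂ with components (cos φ cos λ, cos φ sin λ, sin φ).
The central angle between the endpoints is δ = arccos(p₁·p₂) ≈ 1.688 rad (96.7°). The total great-circle distance is δ·R ≈ 1.688 × 3440 ≈ 5807 nmi, so the target fraction is f = 3400/5807 ≈ 0.586.
Interpolate at f ≈ 0.586 with slerp weights a = sin((1−f)δ)/sin δ ≈ 0.648, b = sin(fδ)/sin δ ≈ 0.841.
p = a·p₁ + b·p₂ ≈ (0.270, -0.550, -0.790); φ = arcsin(p_z) ≈ -52.20°, λ = atan2(p_y, p_x) ≈ -63.83°.

≈ (52°S, 64°W)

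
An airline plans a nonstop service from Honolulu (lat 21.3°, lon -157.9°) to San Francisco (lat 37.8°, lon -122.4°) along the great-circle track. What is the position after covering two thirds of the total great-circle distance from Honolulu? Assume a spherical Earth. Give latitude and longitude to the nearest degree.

≈ lat 33°, lon -136°

Convert each endpoint to a unit vector on the sphere (x = cos φ cos λ, y = cos φ sin λ, z = sin φ).
The central angle between the endpoints is δ = arccos(p₁·p₂) ≈ 0.606 rad (34.7°).
Interpolate at f = 2/3 with slerp weights a = sin((1−f)δ)/sin δ ≈ 0.352, b = sin(fδ)/sin δ ≈ 0.690.
p = a·p₁ + b·p₂ ≈ (-0.596, -0.584, 0.551); φ = arcsin(p_z) ≈ 33.43°, λ = atan2(p_y, p_x) ≈ -135.60°.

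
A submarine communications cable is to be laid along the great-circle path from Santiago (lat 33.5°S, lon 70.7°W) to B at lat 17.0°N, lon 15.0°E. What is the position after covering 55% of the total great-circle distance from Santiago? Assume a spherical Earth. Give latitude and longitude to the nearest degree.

≈ lat 8°S, lon 20°W

Write both endpoints as unit vectors p₁, p₂ with components (cos φ cos λ, cos φ sin λ, sin φ).
The central angle between the endpoints is δ = arccos(p₁·p₂) ≈ 1.673 rad (95.8°).
Interpolate at f = 0.55 with slerp weights a = sin((1−f)δ)/sin δ ≈ 0.687, b = sin(fδ)/sin δ ≈ 0.800.
p = a·p₁ + b·p₂ ≈ (0.928, -0.343, -0.145); φ = arcsin(p_z) ≈ -8.36°, λ = atan2(p_y, p_x) ≈ -20.28°.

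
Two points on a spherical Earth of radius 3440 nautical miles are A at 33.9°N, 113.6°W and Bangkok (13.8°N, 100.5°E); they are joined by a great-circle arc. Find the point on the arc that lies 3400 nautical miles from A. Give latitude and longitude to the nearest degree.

Write both endpoints as unit vectors p₁, p₂ with components (cos φ cos λ, cos φ sin λ, sin φ).
The central angle between the endpoints is δ = arccos(p₁·p₂) ≈ 2.135 rad (122.3°). The total great-circle distance is δ·R ≈ 2.135 × 3440 ≈ 7343 nmi, so the target fraction is f = 3400/7343 ≈ 0.463.
Interpolate at f ≈ 0.463 with slerp weights a = sin((1−f)δ)/sin δ ≈ 1.078, b = sin(fδ)/sin δ ≈ 0.988.
p = a·p₁ + b·p₂ ≈ (-0.533, 0.123, 0.837); φ = arcsin(p_z) ≈ 56.82°, λ = atan2(p_y, p_x) ≈ 166.96°.

≈ 57°N, 167°E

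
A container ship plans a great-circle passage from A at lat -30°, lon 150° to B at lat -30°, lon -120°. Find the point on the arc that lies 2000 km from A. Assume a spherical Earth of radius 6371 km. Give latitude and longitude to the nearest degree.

Convert each endpoint to a unit vector on the sphere (x = cos φ cos λ, y = cos φ sin λ, z = sin φ).
The central angle between the endpoints is δ = arccos(p₁·p₂) ≈ 1.318 rad (75.5°). The total great-circle distance is δ·R ≈ 1.318 × 6371 ≈ 8398 km, so the target fraction is f = 2000/8398 ≈ 0.238.
Interpolate at f ≈ 0.238 with slerp weights a = sin((1−f)δ)/sin δ ≈ 0.871, b = sin(fδ)/sin δ ≈ 0.319.
p = a·p₁ + b·p₂ ≈ (-0.792, 0.138, -0.595); φ = arcsin(p_z) ≈ -36.52°, λ = atan2(p_y, p_x) ≈ 170.10°.

≈ lat -37°, lon 170°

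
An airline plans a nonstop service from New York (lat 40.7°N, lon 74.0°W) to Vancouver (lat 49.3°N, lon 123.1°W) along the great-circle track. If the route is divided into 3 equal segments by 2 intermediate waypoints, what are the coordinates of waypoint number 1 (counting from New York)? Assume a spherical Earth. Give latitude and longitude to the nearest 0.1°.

Convert each endpoint to a unit vector on the sphere (x = cos φ cos λ, y = cos φ sin λ, z = sin φ).
The central angle between the endpoints is δ = arccos(p₁·p₂) ≈ 0.613 rad (35.1°).
Interpolate at f = 1/3 with slerp weights a = sin((1−f)δ)/sin δ ≈ 0.691, b = sin(fδ)/sin δ ≈ 0.353.
p = a·p₁ + b·p₂ ≈ (0.019, -0.696, 0.718); φ = arcsin(p_z) ≈ 45.87°, λ = atan2(p_y, p_x) ≈ -88.46°.

≈ lat 45.9°N, lon 88.5°W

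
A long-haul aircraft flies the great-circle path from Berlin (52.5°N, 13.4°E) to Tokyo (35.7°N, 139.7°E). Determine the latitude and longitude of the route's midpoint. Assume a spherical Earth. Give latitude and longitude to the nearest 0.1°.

≈ 64.2°N, 92.3°E

Convert each endpoint to a unit vector on the sphere (x = cos φ cos λ, y = cos φ sin λ, z = sin φ).
The central angle between the endpoints is δ = arccos(p₁·p₂) ≈ 1.400 rad (80.2°).
Interpolate at f = 1/2 with slerp weights a = sin((1−f)δ)/sin δ ≈ 0.654, b = sin(fδ)/sin δ ≈ 0.654.
p = a·p₁ + b·p₂ ≈ (-0.018, 0.436, 0.900); φ = arcsin(p_z) ≈ 64.16°, λ = atan2(p_y, p_x) ≈ 92.33°.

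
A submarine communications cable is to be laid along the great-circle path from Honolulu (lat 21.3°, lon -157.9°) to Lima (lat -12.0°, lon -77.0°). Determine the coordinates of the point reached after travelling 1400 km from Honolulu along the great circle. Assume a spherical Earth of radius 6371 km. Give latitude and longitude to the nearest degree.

Write both endpoints as unit vectors p₁, p₂ with components (cos φ cos λ, cos φ sin λ, sin φ).
The central angle between the endpoints is δ = arccos(p₁·p₂) ≈ 1.502 rad (86.1°). The total great-circle distance is δ·R ≈ 1.502 × 6371 ≈ 9570 km, so the target fraction is f = 1400/9570 ≈ 0.146.
Interpolate at f ≈ 0.146 with slerp weights a = sin((1−f)δ)/sin δ ≈ 0.961, b = sin(fδ)/sin δ ≈ 0.218.
p = a·p₁ + b·p₂ ≈ (-0.781, -0.545, 0.304); φ = arcsin(p_z) ≈ 17.68°, λ = atan2(p_y, p_x) ≈ -145.10°.

≈ lat 18°, lon -145°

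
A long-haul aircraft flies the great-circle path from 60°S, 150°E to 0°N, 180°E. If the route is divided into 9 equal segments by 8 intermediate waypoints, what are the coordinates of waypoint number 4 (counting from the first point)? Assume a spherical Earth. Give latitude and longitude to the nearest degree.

Write both endpoints as unit vectors p₁, p₂ with components (cos φ cos λ, cos φ sin λ, sin φ).
The central angle between the endpoints is δ = arccos(p₁·p₂) ≈ 1.123 rad (64.3°).
Interpolate at f = 4/9 with slerp weights a = sin((1−f)δ)/sin δ ≈ 0.648, b = sin(fδ)/sin δ ≈ 0.531.
p = a·p₁ + b·p₂ ≈ (-0.812, 0.162, -0.561); φ = arcsin(p_z) ≈ -34.14°, λ = atan2(p_y, p_x) ≈ 168.71°.

≈ 34°S, 169°E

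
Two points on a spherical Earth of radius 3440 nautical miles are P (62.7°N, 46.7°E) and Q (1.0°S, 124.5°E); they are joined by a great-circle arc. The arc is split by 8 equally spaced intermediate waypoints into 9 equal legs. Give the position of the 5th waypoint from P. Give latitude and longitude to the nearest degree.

Convert each endpoint to a unit vector on the sphere (x = cos φ cos λ, y = cos φ sin λ, z = sin φ).
The central angle between the endpoints is δ = arccos(p₁·p₂) ≈ 1.489 rad (85.3°).
Interpolate at f = 5/9 with slerp weights a = sin((1−f)δ)/sin δ ≈ 0.617, b = sin(fδ)/sin δ ≈ 0.739.
p = a·p₁ + b·p₂ ≈ (-0.224, 0.814, 0.535); φ = arcsin(p_z) ≈ 32.35°, λ = atan2(p_y, p_x) ≈ 105.40°.

≈ (32°N, 105°E)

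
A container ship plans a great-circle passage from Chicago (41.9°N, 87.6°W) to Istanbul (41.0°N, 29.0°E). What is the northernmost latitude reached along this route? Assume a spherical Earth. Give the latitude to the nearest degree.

≈ 59°N

The great circle lies in the plane with unit normal n̂ = (p₁ × p₂)/|p₁ × p₂|.
Here n̂_z ≈ +0.511; the vertex latitude is φ_max = arccos|n̂_z| ≈ 59.3°.
Check via Clairaut: cos φ_max = |cos φ₁| · sin C = cos(41.9°)·sin(43.4°) ≈ 0.511, again giving ≈ 59.3°.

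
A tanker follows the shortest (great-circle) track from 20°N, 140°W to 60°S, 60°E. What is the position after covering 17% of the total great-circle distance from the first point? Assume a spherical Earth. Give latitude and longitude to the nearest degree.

≈ 3°S, 146°W

Convert each endpoint to a unit vector on the sphere (x = cos φ cos λ, y = cos φ sin λ, z = sin φ).
The central angle between the endpoints is δ = arccos(p₁·p₂) ≈ 2.400 rad (137.5°).
Interpolate at f = 0.17 with slerp weights a = sin((1−f)δ)/sin δ ≈ 1.352, b = sin(fδ)/sin δ ≈ 0.588.
p = a·p₁ + b·p₂ ≈ (-0.826, -0.562, -0.047); φ = arcsin(p_z) ≈ -2.68°, λ = atan2(p_y, p_x) ≈ -145.78°.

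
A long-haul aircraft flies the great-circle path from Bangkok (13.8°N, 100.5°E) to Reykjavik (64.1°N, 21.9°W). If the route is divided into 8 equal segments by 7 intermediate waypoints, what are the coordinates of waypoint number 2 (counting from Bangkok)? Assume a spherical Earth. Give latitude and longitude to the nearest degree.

≈ 35°N, 91°E

Convert each endpoint to a unit vector on the sphere (x = cos φ cos λ, y = cos φ sin λ, z = sin φ).
The central angle between the endpoints is δ = arccos(p₁·p₂) ≈ 1.584 rad (90.7°).
Interpolate at f = 2/8 with slerp weights a = sin((1−f)δ)/sin δ ≈ 0.928, b = sin(fδ)/sin δ ≈ 0.386.
p = a·p₁ + b·p₂ ≈ (-0.008, 0.823, 0.568); φ = arcsin(p_z) ≈ 34.62°, λ = atan2(p_y, p_x) ≈ 90.55°.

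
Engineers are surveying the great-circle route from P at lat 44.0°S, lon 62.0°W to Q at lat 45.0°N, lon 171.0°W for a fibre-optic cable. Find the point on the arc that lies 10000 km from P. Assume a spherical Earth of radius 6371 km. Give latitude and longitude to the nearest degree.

From cos δ = sin φ₁ sin φ₂ + cos φ₁ cos φ₂ cos Δλ, the central angle is δ ≈ 2.287 rad (131.1°). The total great-circle distance is δ·R ≈ 2.287 × 6371 ≈ 14573 km, so the target fraction is f = 10000/14573 ≈ 0.686.
Interpolate at f ≈ 0.686 with slerp weights a = sin((1−f)δ)/sin δ ≈ 0.872, b = sin(fδ)/sin δ ≈ 1.326.
p = a·p₁ + b·p₂ ≈ (-0.632, -0.701, 0.332); φ = arcsin(p_z) ≈ 19.38°, λ = atan2(p_y, p_x) ≈ -132.03°.

≈ lat 19°N, lon 132°W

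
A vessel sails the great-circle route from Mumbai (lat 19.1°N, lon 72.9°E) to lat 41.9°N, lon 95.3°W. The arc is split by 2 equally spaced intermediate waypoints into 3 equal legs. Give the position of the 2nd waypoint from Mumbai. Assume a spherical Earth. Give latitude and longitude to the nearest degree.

Write both endpoints as unit vectors p₁, p₂ with components (cos φ cos λ, cos φ sin λ, sin φ).
The central angle between the endpoints is δ = arccos(p₁·p₂) ≈ 2.060 rad (118.0°).
Interpolate at f = 2/3 with slerp weights a = sin((1−f)δ)/sin δ ≈ 0.718, b = sin(fδ)/sin δ ≈ 1.111.
p = a·p₁ + b·p₂ ≈ (0.123, -0.175, 0.977); φ = arcsin(p_z) ≈ 77.66°, λ = atan2(p_y, p_x) ≈ -54.80°.

≈ lat 78°N, lon 55°W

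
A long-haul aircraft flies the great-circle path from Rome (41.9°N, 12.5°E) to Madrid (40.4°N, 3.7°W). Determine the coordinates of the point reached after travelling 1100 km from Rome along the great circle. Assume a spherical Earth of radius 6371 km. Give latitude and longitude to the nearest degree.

≈ 41°N, 1°W

The haversine formula gives a central angle δ ≈ 0.214 rad (12.3°) between the endpoints. The total great-circle distance is δ·R ≈ 0.214 × 6371 ≈ 1365 km, so the target fraction is f = 1100/1365 ≈ 0.806.
Interpolate at f ≈ 0.806 with slerp weights a = sin((1−f)δ)/sin δ ≈ 0.195, b = sin(fδ)/sin δ ≈ 0.808.
p = a·p₁ + b·p₂ ≈ (0.756, -0.008, 0.654); φ = arcsin(p_z) ≈ 40.87°, λ = atan2(p_y, p_x) ≈ -0.63°.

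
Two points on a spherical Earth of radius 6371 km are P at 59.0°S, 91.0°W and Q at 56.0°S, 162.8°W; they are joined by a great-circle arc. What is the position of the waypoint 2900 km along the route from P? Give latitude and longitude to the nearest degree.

Convert each endpoint to a unit vector on the sphere (x = cos φ cos λ, y = cos φ sin λ, z = sin φ).
The central angle between the endpoints is δ = arccos(p₁·p₂) ≈ 0.643 rad (36.8°). The total great-circle distance is δ·R ≈ 0.643 × 6371 ≈ 4094 km, so the target fraction is f = 2900/4094 ≈ 0.708.
Interpolate at f ≈ 0.708 with slerp weights a = sin((1−f)δ)/sin δ ≈ 0.311, b = sin(fδ)/sin δ ≈ 0.734.
p = a·p₁ + b·p₂ ≈ (-0.395, -0.281, -0.875); φ = arcsin(p_z) ≈ -61.01°, λ = atan2(p_y, p_x) ≈ -144.52°.

≈ 61°S, 145°W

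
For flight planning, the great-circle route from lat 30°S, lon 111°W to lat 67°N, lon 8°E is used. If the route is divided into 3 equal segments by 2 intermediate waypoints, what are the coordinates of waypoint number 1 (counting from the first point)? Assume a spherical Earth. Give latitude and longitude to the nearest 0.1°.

≈ lat 9.4°N, lon 93.4°W

Convert each endpoint to a unit vector on the sphere (x = cos φ cos λ, y = cos φ sin λ, z = sin φ).
The central angle between the endpoints is δ = arccos(p₁·p₂) ≈ 2.245 rad (128.6°).
Interpolate at f = 1/3 with slerp weights a = sin((1−f)δ)/sin δ ≈ 1.277, b = sin(fδ)/sin δ ≈ 0.871.
p = a·p₁ + b·p₂ ≈ (-0.059, -0.985, 0.163); φ = arcsin(p_z) ≈ 9.41°, λ = atan2(p_y, p_x) ≈ -93.44°.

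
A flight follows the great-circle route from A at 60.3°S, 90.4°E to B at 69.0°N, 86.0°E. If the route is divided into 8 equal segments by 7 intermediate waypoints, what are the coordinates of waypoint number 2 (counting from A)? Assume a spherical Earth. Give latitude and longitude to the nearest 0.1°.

≈ 28.0°S, 89.2°E

Convert each endpoint to a unit vector on the sphere (x = cos φ cos λ, y = cos φ sin λ, z = sin φ).
The central angle between the endpoints is δ = arccos(p₁·p₂) ≈ 2.257 rad (129.3°).
Interpolate at f = 2/8 with slerp weights a = sin((1−f)δ)/sin δ ≈ 1.283, b = sin(fδ)/sin δ ≈ 0.692.
p = a·p₁ + b·p₂ ≈ (0.013, 0.883, -0.469); φ = arcsin(p_z) ≈ -27.98°, λ = atan2(p_y, p_x) ≈ 89.17°.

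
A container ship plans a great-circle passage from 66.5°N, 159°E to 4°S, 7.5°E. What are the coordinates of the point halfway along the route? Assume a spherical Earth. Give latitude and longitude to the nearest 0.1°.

Write both endpoints as unit vectors p₁, p₂ with components (cos φ cos λ, cos φ sin λ, sin φ).
The central angle between the endpoints is δ = arccos(p₁·p₂) ≈ 1.997 rad (114.4°).
Interpolate at f = 1/2 with slerp weights a = sin((1−f)δ)/sin δ ≈ 0.923, b = sin(fδ)/sin δ ≈ 0.923.
p = a·p₁ + b·p₂ ≈ (0.569, 0.252, 0.782); φ = arcsin(p_z) ≈ 51.48°, λ = atan2(p_y, p_x) ≈ 23.88°.

≈ 51.5°N, 23.9°E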